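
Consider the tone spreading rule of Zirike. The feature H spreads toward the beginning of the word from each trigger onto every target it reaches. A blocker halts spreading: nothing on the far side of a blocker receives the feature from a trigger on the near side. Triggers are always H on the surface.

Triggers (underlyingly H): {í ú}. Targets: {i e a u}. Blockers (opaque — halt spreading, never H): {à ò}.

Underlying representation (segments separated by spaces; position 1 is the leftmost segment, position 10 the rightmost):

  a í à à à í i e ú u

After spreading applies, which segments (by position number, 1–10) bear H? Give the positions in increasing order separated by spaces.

From /í/ at 2 leftward: 1 /a/ → H; word edge.
From /í/ at 6 leftward: 5 /à/ blocks.
From /ú/ at 9 leftward: 8 /e/ → H; 7 /i/ → H; 6 /í/ is itself a trigger — this domain ends here.
Target with no active source: position 10 stays [-high tone].

1 2 6 7 8 9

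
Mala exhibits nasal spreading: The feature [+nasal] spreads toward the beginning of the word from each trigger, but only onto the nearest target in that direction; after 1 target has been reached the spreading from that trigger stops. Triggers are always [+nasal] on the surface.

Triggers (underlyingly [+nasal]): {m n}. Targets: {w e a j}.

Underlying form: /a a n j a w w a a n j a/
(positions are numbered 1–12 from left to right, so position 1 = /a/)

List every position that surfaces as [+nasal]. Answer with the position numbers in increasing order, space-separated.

From /n/ at 3 leftward: 2 /a/ → [+nasal]; bound reached.
From /n/ at 10 leftward: 9 /a/ → [+nasal]; bound reached.
Targets with no active source: positions 1 4 5 6 7 8 11 12 stay [-nasal].

2 3 9 10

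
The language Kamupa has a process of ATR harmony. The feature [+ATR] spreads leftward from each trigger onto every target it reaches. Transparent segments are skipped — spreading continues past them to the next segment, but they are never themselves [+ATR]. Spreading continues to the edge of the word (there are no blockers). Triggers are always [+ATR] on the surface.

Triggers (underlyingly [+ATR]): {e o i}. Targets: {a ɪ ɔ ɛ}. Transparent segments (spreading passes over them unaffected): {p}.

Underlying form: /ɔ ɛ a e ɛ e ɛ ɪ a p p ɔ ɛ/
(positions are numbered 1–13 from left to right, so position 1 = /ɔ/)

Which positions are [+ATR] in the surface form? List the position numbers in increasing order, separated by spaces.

From /e/ at 4 leftward: 3 /a/ → [+ATR]; 2 /ɛ/ → [+ATR]; 1 /ɔ/ → [+ATR]; word edge.
From /e/ at 6 leftward: 5 /ɛ/ → [+ATR]; 4 /e/ is itself a trigger — this domain ends here.
Targets with no active source: positions 7 8 9 12 13 stay [-ATR].

1 2 3 4 5 6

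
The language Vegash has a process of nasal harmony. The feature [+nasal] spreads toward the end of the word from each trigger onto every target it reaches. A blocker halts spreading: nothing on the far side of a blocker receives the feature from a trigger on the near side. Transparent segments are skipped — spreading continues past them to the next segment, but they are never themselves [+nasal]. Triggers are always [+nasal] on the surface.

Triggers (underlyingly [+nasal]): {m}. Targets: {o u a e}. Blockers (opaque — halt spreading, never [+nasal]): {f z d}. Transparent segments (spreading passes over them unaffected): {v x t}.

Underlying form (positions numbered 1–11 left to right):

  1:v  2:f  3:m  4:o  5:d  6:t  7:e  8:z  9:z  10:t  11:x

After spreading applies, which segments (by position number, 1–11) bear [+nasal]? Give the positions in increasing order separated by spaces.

3 4

From /m/ at 3 rightward: 4 /o/ → [+nasal]; 5 /d/ blocks.
Target with no active source: position 7 stays [-nasal].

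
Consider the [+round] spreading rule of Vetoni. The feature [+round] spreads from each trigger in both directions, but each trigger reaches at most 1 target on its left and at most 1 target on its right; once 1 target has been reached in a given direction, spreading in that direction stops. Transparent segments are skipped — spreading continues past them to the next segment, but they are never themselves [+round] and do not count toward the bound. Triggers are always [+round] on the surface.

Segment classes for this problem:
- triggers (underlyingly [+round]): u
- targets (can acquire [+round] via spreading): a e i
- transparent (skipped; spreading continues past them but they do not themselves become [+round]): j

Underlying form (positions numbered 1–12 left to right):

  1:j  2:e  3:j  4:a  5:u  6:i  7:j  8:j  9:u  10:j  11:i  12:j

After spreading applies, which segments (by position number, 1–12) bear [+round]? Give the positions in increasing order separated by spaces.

From /u/ at 5 rightward: 6 /i/ → [+round]; bound reached.
From /u/ at 5 leftward: 4 /a/ → [+round]; bound reached.
From /u/ at 9 rightward: 10 /j/ transparent; 11 /i/ → [+round]; bound reached.
From /u/ at 9 leftward: 8 /j/ transparent; 7 /j/ transparent; 6 /i/ → [+round]; bound reached.
Target with no active source: position 2 stays [-round].

4 5 6 9 11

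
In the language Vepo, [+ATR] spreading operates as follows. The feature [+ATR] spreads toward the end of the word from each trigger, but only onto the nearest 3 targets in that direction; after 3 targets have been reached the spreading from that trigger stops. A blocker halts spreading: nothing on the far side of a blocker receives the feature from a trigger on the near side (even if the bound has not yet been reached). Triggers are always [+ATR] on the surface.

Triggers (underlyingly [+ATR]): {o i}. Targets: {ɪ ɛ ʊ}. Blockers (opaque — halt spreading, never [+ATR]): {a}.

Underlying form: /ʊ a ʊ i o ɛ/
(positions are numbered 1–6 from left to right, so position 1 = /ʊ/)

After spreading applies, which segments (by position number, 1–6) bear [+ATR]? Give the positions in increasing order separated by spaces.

4 5 6

From /i/ at 4 rightward: 5 /o/ is itself a trigger — this domain ends here.
From /o/ at 5 rightward: 6 /ɛ/ → [+ATR]; word edge.
Targets with no active source: positions 1 3 stay [-ATR].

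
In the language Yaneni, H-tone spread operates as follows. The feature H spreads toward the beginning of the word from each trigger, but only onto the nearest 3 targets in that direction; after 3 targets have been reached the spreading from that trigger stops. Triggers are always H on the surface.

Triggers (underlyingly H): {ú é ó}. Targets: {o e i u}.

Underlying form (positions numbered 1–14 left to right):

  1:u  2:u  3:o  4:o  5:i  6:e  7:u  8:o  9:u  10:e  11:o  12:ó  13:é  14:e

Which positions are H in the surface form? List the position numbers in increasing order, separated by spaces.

From /ó/ at 12 leftward: 11 /o/ → H; 10 /e/ → H; 9 /u/ → H; bound reached.
From /é/ at 13 leftward: 12 /ó/ is itself a trigger — this domain ends here.
Targets with no active source: positions 1 2 3 4 5 6 7 8 14 stay [-high tone].

9 10 11 12 13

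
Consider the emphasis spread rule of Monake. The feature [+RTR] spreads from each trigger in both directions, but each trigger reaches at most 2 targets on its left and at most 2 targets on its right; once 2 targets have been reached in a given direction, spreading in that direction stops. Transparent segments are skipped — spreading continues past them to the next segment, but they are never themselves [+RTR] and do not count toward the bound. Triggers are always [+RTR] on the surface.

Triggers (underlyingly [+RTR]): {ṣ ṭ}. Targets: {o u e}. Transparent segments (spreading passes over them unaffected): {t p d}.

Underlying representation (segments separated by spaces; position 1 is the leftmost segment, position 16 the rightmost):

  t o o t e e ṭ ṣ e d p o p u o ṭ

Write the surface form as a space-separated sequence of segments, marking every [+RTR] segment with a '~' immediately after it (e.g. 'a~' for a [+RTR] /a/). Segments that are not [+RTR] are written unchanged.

From /ṭ/ at 7 rightward: 8 /ṣ/ is itself a trigger — this domain ends here.
From /ṭ/ at 7 leftward: 6 /e/ → [+RTR]; 5 /e/ → [+RTR]; bound reached.
From /ṣ/ at 8 rightward: 9 /e/ → [+RTR]; 10 /d/ transparent; 11 /p/ transparent; 12 /o/ → [+RTR]; bound reached.
From /ṣ/ at 8 leftward: 7 /ṭ/ is itself a trigger — this domain ends here.
From /ṭ/ at 16 rightward: word edge.
From /ṭ/ at 16 leftward: 15 /o/ → [+RTR]; 14 /u/ → [+RTR]; bound reached.
Targets with no active source: positions 2 3 stay [-emphatic].
[+RTR] positions on the surface: 5 6 7 8 9 12 14 15 16.

t o o t e~ e~ ṭ~ ṣ~ e~ d p o~ p u~ o~ ṭ~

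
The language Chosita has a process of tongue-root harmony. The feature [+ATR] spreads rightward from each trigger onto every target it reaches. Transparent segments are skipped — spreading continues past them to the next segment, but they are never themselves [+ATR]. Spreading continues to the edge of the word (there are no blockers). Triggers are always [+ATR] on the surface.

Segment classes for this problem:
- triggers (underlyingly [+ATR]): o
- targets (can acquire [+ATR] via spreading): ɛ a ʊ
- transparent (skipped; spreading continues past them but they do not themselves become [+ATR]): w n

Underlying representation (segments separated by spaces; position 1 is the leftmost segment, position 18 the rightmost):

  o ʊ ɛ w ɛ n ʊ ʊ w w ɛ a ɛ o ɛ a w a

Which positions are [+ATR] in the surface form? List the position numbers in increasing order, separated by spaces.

From /o/ at 1 rightward: 2 /ʊ/ → [+ATR]; 3 /ɛ/ → [+ATR]; 4 /w/ transparent; 5 /ɛ/ → [+ATR]; 6 /n/ transparent; 7 /ʊ/ → [+ATR]; 8 /ʊ/ → [+ATR]; 9 /w/ transparent; 10 /w/ transparent; 11 /ɛ/ → [+ATR]; 12 /a/ → [+ATR]; 13 /ɛ/ → [+ATR]; 14 /o/ is itself a trigger — this domain ends here.
From /o/ at 14 rightward: 15 /ɛ/ → [+ATR]; 16 /a/ → [+ATR]; 17 /w/ transparent; 18 /a/ → [+ATR]; word edge.

1 2 3 5 7 8 11 12 13 14 15 16 18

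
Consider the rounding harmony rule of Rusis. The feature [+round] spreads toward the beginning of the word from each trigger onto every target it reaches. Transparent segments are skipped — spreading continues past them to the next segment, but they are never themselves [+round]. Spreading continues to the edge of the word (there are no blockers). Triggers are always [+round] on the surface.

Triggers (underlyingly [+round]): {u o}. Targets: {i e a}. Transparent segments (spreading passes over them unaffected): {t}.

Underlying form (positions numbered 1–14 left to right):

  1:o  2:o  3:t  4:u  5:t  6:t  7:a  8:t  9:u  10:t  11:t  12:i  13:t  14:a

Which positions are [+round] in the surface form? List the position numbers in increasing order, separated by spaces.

From /o/ at 1 leftward: word edge.
From /o/ at 2 leftward: 1 /o/ is itself a trigger — this domain ends here.
From /u/ at 4 leftward: 3 /t/ transparent; 2 /o/ is itself a trigger — this domain ends here.
From /u/ at 9 leftward: 8 /t/ transparent; 7 /a/ → [+round]; 6 /t/ transparent; 5 /t/ transparent; 4 /u/ is itself a trigger — this domain ends here.
Targets with no active source: positions 12 14 stay [-round].

1 2 4 7 9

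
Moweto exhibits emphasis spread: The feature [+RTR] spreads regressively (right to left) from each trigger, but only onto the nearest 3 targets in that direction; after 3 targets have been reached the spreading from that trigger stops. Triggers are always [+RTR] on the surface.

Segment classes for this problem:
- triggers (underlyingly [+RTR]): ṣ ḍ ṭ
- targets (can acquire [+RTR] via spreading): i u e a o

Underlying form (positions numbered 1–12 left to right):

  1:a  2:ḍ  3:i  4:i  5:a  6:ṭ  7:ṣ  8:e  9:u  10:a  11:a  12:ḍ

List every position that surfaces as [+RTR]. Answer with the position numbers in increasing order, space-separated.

1 2 3 4 5 6 7 9 10 11 12

From /ḍ/ at 2 leftward: 1 /a/ → [+RTR]; word edge.
From /ṭ/ at 6 leftward: 5 /a/ → [+RTR]; 4 /i/ → [+RTR]; 3 /i/ → [+RTR]; bound reached.
From /ṣ/ at 7 leftward: 6 /ṭ/ is itself a trigger — this domain ends here.
From /ḍ/ at 12 leftward: 11 /a/ → [+RTR]; 10 /a/ → [+RTR]; 9 /u/ → [+RTR]; bound reached.
Target with no active source: position 8 stays [-emphatic].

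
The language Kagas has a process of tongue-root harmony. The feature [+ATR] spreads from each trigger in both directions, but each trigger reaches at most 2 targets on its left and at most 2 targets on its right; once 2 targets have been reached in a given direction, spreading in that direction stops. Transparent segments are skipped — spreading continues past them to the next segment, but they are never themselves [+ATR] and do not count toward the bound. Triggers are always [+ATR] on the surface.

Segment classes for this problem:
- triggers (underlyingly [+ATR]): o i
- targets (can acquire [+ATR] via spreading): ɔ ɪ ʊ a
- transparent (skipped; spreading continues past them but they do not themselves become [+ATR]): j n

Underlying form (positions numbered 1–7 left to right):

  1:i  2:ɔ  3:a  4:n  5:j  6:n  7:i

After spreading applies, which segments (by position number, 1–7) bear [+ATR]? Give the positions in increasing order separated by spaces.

From /i/ at 1 rightward: 2 /ɔ/ → [+ATR]; 3 /a/ → [+ATR]; bound reached.
From /i/ at 1 leftward: word edge.
From /i/ at 7 rightward: word edge.
From /i/ at 7 leftward: 6 /n/ transparent; 5 /j/ transparent; 4 /n/ transparent; 3 /a/ → [+ATR]; 2 /ɔ/ → [+ATR]; bound reached.

1 2 3 7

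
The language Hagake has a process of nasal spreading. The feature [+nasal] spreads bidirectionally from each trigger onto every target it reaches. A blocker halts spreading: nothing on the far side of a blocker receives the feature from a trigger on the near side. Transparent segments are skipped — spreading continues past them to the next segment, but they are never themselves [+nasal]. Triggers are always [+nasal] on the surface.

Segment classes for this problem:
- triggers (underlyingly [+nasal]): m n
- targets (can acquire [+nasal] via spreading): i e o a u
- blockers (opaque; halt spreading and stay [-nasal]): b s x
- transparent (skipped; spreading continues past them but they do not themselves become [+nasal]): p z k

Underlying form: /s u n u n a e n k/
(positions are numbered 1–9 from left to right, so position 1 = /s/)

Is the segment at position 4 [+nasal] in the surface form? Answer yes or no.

From /n/ at 3 rightward: 4 /u/ → [+nasal]; 5 /n/ is itself a trigger — this domain ends here.
From /n/ at 3 leftward: 2 /u/ → [+nasal]; 1 /s/ blocks.
From /n/ at 5 rightward: 6 /a/ → [+nasal]; 7 /e/ → [+nasal]; 8 /n/ is itself a trigger — this domain ends here.
From /n/ at 5 leftward: 4 /u/ → [+nasal]; 3 /n/ is itself a trigger — this domain ends here.
From /n/ at 8 rightward: 9 /k/ transparent; word edge.
From /n/ at 8 leftward: 7 /e/ → [+nasal]; 6 /a/ → [+nasal]; 5 /n/ is itself a trigger — this domain ends here.
[+nasal] positions on the surface: 2 3 4 5 6 7 8.

yes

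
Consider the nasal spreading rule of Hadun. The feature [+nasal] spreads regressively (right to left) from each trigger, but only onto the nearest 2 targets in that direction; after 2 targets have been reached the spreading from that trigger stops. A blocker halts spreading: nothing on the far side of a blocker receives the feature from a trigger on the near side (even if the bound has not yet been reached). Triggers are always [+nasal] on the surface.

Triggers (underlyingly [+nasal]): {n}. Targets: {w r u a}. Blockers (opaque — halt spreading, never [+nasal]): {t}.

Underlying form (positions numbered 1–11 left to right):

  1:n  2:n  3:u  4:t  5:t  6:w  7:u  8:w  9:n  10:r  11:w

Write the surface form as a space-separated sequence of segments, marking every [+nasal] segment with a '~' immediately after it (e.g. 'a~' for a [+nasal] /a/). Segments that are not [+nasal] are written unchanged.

n~ n~ u t t w u~ w~ n~ r w

From /n/ at 1 leftward: word edge.
From /n/ at 2 leftward: 1 /n/ is itself a trigger — this domain ends here.
From /n/ at 9 leftward: 8 /w/ → [+nasal]; 7 /u/ → [+nasal]; bound reached.
Targets with no active source: positions 3 6 10 11 stay [-nasal].
[+nasal] positions on the surface: 1 2 7 8 9.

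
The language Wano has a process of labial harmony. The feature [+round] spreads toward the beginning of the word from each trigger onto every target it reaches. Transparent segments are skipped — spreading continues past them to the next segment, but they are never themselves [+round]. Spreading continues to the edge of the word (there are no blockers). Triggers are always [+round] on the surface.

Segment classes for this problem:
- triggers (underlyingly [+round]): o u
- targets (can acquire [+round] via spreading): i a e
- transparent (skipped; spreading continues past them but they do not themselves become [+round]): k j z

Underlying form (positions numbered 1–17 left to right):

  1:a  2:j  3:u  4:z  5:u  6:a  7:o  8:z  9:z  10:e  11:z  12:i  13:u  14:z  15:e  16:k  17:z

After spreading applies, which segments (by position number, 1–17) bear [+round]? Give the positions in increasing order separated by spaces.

1 3 5 6 7 10 12 13

From /u/ at 3 leftward: 2 /j/ transparent; 1 /a/ → [+round]; word edge.
From /u/ at 5 leftward: 4 /z/ transparent; 3 /u/ is itself a trigger — this domain ends here.
From /o/ at 7 leftward: 6 /a/ → [+round]; 5 /u/ is itself a trigger — this domain ends here.
From /u/ at 13 leftward: 12 /i/ → [+round]; 11 /z/ transparent; 10 /e/ → [+round]; 9 /z/ transparent; 8 /z/ transparent; 7 /o/ is itself a trigger — this domain ends here.
Target with no active source: position 15 stays [-round].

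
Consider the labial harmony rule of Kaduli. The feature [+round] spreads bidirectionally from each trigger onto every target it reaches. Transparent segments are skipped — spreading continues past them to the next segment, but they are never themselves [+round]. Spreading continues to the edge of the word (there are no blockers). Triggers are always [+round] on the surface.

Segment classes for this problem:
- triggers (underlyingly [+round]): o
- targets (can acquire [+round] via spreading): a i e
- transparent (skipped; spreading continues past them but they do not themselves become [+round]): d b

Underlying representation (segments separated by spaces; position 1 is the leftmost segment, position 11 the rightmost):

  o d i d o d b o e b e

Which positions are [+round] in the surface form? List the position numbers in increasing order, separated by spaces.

From /o/ at 1 rightward: 2 /d/ transparent; 3 /i/ → [+round]; 4 /d/ transparent; 5 /o/ is itself a trigger — this domain ends here.
From /o/ at 1 leftward: word edge.
From /o/ at 5 rightward: 6 /d/ transparent; 7 /b/ transparent; 8 /o/ is itself a trigger — this domain ends here.
From /o/ at 5 leftward: 4 /d/ transparent; 3 /i/ → [+round]; 2 /d/ transparent; 1 /o/ is itself a trigger — this domain ends here.
From /o/ at 8 rightward: 9 /e/ → [+round]; 10 /b/ transparent; 11 /e/ → [+round]; word edge.
From /o/ at 8 leftward: 7 /b/ transparent; 6 /d/ transparent; 5 /o/ is itself a trigger — this domain ends here.

1 3 5 8 9 11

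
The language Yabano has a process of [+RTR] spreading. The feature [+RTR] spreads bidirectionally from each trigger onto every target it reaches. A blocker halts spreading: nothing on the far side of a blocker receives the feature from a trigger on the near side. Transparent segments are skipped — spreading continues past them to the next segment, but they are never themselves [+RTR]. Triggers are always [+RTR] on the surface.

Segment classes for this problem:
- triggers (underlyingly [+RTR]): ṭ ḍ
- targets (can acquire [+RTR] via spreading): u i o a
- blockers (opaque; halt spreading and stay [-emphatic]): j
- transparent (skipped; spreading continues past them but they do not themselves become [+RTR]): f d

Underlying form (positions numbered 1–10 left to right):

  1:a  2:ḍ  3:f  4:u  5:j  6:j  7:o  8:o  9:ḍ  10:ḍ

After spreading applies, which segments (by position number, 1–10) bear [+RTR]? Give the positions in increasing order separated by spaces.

From /ḍ/ at 2 rightward: 3 /f/ transparent; 4 /u/ → [+RTR]; 5 /j/ blocks.
From /ḍ/ at 2 leftward: 1 /a/ → [+RTR]; word edge.
From /ḍ/ at 9 rightward: 10 /ḍ/ is itself a trigger — this domain ends here.
From /ḍ/ at 9 leftward: 8 /o/ → [+RTR]; 7 /o/ → [+RTR]; 6 /j/ blocks.
From /ḍ/ at 10 rightward: word edge.
From /ḍ/ at 10 leftward: 9 /ḍ/ is itself a trigger — this domain ends here.

1 2 4 7 8 9 10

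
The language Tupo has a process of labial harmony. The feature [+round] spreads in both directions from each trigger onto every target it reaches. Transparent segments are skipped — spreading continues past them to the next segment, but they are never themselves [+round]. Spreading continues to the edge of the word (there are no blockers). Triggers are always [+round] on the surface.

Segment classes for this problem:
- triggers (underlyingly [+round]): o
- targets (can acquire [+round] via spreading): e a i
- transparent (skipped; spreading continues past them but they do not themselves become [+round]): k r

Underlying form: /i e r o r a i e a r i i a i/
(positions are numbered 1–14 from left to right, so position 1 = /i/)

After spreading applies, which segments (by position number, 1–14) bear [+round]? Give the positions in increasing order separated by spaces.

From /o/ at 4 rightward: 5 /r/ transparent; 6 /a/ → [+round]; 7 /i/ → [+round]; 8 /e/ → [+round]; 9 /a/ → [+round]; 10 /r/ transparent; 11 /i/ → [+round]; 12 /i/ → [+round]; 13 /a/ → [+round]; 14 /i/ → [+round]; word edge.
From /o/ at 4 leftward: 3 /r/ transparent; 2 /e/ → [+round]; 1 /i/ → [+round]; word edge.

1 2 4 6 7 8 9 11 12 13 14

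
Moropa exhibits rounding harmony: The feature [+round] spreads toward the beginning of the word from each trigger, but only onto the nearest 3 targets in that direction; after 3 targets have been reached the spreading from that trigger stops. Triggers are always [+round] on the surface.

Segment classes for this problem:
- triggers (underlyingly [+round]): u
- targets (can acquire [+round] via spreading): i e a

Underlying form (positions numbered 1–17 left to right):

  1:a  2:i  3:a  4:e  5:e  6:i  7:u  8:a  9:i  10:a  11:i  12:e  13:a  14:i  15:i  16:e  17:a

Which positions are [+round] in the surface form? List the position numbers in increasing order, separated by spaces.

4 5 6 7

From /u/ at 7 leftward: 6 /i/ → [+round]; 5 /e/ → [+round]; 4 /e/ → [+round]; bound reached.
Targets with no active source: positions 1 2 3 8 9 10 11 12 13 14 15 16 17 stay [-round].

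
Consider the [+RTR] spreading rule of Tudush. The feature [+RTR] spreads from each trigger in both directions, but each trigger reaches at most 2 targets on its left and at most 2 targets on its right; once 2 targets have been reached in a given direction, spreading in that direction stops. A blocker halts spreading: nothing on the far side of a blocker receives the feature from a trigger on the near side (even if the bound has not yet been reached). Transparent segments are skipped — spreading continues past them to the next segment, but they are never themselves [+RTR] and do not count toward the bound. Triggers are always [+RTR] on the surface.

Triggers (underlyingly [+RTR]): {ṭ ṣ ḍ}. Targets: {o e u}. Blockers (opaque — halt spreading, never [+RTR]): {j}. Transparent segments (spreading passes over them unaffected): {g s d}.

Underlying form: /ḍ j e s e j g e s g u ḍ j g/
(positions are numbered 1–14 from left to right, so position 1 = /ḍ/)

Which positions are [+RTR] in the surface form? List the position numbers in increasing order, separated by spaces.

1 8 11 12

From /ḍ/ at 1 rightward: 2 /j/ blocks.
From /ḍ/ at 1 leftward: word edge.
From /ḍ/ at 12 rightward: 13 /j/ blocks.
From /ḍ/ at 12 leftward: 11 /u/ → [+RTR]; 10 /g/ transparent; 9 /s/ transparent; 8 /e/ → [+RTR]; bound reached.
Targets with no active source: positions 3 5 stay [-emphatic].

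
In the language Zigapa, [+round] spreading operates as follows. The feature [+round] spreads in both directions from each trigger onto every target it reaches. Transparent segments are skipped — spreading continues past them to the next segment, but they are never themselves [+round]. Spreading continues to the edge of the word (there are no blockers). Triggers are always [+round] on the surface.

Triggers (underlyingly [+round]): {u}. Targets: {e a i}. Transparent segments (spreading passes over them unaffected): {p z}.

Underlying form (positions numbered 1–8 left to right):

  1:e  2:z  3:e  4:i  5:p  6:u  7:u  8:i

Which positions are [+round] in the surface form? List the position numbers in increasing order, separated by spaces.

1 3 4 6 7 8

From /u/ at 6 rightward: 7 /u/ is itself a trigger — this domain ends here.
From /u/ at 6 leftward: 5 /p/ transparent; 4 /i/ → [+round]; 3 /e/ → [+round]; 2 /z/ transparent; 1 /e/ → [+round]; word edge.
From /u/ at 7 rightward: 8 /i/ → [+round]; word edge.
From /u/ at 7 leftward: 6 /u/ is itself a trigger — this domain ends here.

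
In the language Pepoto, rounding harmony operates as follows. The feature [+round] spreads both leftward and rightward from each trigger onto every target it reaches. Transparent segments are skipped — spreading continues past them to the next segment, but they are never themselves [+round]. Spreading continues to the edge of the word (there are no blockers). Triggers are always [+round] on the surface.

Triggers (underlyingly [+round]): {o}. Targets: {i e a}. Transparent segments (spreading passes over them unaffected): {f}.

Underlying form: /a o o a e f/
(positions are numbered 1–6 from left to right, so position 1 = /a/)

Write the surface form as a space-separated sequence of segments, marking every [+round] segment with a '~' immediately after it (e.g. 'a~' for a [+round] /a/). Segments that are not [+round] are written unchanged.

a~ o~ o~ a~ e~ f

From /o/ at 2 rightward: 3 /o/ is itself a trigger — this domain ends here.
From /o/ at 2 leftward: 1 /a/ → [+round]; word edge.
From /o/ at 3 rightward: 4 /a/ → [+round]; 5 /e/ → [+round]; 6 /f/ transparent; word edge.
From /o/ at 3 leftward: 2 /o/ is itself a trigger — this domain ends here.
[+round] positions on the surface: 1 2 3 4 5.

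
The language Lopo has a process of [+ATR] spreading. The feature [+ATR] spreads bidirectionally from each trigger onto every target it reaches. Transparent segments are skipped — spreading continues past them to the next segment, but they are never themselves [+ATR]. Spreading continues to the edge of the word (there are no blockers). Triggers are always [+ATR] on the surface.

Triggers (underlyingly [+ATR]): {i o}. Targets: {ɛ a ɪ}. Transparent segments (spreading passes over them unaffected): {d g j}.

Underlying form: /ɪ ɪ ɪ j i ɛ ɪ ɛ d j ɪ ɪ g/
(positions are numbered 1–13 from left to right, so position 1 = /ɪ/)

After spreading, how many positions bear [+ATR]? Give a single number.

From /i/ at 5 rightward: 6 /ɛ/ → [+ATR]; 7 /ɪ/ → [+ATR]; 8 /ɛ/ → [+ATR]; 9 /d/ transparent; 10 /j/ transparent; 11 /ɪ/ → [+ATR]; 12 /ɪ/ → [+ATR]; 13 /g/ transparent; word edge.
From /i/ at 5 leftward: 4 /j/ transparent; 3 /ɪ/ → [+ATR]; 2 /ɪ/ → [+ATR]; 1 /ɪ/ → [+ATR]; word edge.
[+ATR] positions on the surface: 1 2 3 5 6 7 8 11 12.

9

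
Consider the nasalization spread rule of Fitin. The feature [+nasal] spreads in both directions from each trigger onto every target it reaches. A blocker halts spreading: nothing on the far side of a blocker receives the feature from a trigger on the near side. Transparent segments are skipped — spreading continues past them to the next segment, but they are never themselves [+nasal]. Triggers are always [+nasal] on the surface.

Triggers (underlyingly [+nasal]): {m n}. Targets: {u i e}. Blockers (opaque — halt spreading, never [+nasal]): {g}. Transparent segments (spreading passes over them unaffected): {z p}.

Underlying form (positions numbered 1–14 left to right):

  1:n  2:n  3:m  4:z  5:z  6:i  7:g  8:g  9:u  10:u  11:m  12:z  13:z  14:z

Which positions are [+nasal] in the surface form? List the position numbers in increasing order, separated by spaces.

From /n/ at 1 rightward: 2 /n/ is itself a trigger — this domain ends here.
From /n/ at 1 leftward: word edge.
From /n/ at 2 rightward: 3 /m/ is itself a trigger — this domain ends here.
From /n/ at 2 leftward: 1 /n/ is itself a trigger — this domain ends here.
From /m/ at 3 rightward: 4 /z/ transparent; 5 /z/ transparent; 6 /i/ → [+nasal]; 7 /g/ blocks.
From /m/ at 3 leftward: 2 /n/ is itself a trigger — this domain ends here.
From /m/ at 11 rightward: 12 /z/ transparent; 13 /z/ transparent; 14 /z/ transparent; word edge.
From /m/ at 11 leftward: 10 /u/ → [+nasal]; 9 /u/ → [+nasal]; 8 /g/ blocks.

1 2 3 6 9 10 11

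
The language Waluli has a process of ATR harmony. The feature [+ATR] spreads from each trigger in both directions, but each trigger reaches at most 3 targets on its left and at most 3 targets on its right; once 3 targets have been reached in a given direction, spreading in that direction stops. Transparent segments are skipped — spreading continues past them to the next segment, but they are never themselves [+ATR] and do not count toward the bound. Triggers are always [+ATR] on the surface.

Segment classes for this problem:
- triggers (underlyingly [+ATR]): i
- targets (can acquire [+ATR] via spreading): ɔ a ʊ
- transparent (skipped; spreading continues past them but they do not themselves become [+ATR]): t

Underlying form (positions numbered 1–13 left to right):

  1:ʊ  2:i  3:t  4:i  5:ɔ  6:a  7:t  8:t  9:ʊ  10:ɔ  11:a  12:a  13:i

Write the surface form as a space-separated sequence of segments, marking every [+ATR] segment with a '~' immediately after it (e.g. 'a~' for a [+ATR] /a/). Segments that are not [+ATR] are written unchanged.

From /i/ at 2 rightward: 3 /t/ transparent; 4 /i/ is itself a trigger — this domain ends here.
From /i/ at 2 leftward: 1 /ʊ/ → [+ATR]; word edge.
From /i/ at 4 rightward: 5 /ɔ/ → [+ATR]; 6 /a/ → [+ATR]; 7 /t/ transparent; 8 /t/ transparent; 9 /ʊ/ → [+ATR]; bound reached.
From /i/ at 4 leftward: 3 /t/ transparent; 2 /i/ is itself a trigger — this domain ends here.
From /i/ at 13 rightward: word edge.
From /i/ at 13 leftward: 12 /a/ → [+ATR]; 11 /a/ → [+ATR]; 10 /ɔ/ → [+ATR]; bound reached.
[+ATR] positions on the surface: 1 2 4 5 6 9 10 11 12 13.

ʊ~ i~ t i~ ɔ~ a~ t t ʊ~ ɔ~ a~ a~ i~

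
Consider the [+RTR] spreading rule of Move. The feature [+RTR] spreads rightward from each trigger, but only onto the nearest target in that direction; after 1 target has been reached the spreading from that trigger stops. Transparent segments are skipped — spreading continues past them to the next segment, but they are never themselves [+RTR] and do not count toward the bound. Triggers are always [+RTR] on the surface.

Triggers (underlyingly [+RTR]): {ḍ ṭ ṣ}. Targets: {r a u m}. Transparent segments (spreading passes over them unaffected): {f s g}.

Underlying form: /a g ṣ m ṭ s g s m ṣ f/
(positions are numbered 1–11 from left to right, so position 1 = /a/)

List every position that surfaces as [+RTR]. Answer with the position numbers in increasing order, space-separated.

From /ṣ/ at 3 rightward: 4 /m/ → [+RTR]; bound reached.
From /ṭ/ at 5 rightward: 6 /s/ transparent; 7 /g/ transparent; 8 /s/ transparent; 9 /m/ → [+RTR]; bound reached.
From /ṣ/ at 10 rightward: 11 /f/ transparent; word edge.
Target with no active source: position 1 stays [-emphatic].

3 4 5 9 10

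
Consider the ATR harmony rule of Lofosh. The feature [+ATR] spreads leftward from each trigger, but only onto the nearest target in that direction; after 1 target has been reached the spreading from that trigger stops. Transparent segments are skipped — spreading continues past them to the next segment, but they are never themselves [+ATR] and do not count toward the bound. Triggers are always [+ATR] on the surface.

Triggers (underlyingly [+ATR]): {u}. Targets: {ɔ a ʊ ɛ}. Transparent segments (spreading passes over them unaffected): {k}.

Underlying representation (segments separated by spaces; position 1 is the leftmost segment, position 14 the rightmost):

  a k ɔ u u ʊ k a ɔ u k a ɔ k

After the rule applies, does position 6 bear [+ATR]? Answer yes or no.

From /u/ at 4 leftward: 3 /ɔ/ → [+ATR]; bound reached.
From /u/ at 5 leftward: 4 /u/ is itself a trigger — this domain ends here.
From /u/ at 10 leftward: 9 /ɔ/ → [+ATR]; bound reached.
Targets with no active source: positions 1 6 8 12 13 stay [-ATR].
[+ATR] positions on the surface: 3 4 5 9 10.

no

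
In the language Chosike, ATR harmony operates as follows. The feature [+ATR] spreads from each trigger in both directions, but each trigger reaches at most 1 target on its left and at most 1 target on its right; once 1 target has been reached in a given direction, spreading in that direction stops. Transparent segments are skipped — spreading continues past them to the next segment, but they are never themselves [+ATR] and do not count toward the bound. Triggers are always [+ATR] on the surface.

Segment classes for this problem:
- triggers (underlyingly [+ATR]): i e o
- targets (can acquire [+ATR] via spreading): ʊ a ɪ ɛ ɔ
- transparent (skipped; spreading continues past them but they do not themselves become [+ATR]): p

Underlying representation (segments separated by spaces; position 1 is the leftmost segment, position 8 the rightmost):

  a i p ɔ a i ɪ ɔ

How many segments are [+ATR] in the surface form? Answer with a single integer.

6

From /i/ at 2 rightward: 3 /p/ transparent; 4 /ɔ/ → [+ATR]; bound reached.
From /i/ at 2 leftward: 1 /a/ → [+ATR]; bound reached.
From /i/ at 6 rightward: 7 /ɪ/ → [+ATR]; bound reached.
From /i/ at 6 leftward: 5 /a/ → [+ATR]; bound reached.
Target with no active source: position 8 stays [-ATR].
[+ATR] positions on the surface: 1 2 4 5 6 7.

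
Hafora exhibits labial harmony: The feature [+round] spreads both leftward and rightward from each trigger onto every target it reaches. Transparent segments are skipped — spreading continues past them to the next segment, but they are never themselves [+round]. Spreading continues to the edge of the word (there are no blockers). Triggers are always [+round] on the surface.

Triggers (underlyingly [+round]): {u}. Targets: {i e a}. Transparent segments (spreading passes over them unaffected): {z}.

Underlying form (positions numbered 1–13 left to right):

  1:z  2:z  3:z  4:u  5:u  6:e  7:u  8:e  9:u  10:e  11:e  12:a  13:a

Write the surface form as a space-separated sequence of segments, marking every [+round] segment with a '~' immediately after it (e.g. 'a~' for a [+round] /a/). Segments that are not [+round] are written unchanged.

z z z u~ u~ e~ u~ e~ u~ e~ e~ a~ a~

From /u/ at 4 rightward: 5 /u/ is itself a trigger — this domain ends here.
From /u/ at 4 leftward: 3 /z/ transparent; 2 /z/ transparent; 1 /z/ transparent; word edge.
From /u/ at 5 rightward: 6 /e/ → [+round]; 7 /u/ is itself a trigger — this domain ends here.
From /u/ at 5 leftward: 4 /u/ is itself a trigger — this domain ends here.
From /u/ at 7 rightward: 8 /e/ → [+round]; 9 /u/ is itself a trigger — this domain ends here.
From /u/ at 7 leftward: 6 /e/ → [+round]; 5 /u/ is itself a trigger — this domain ends here.
From /u/ at 9 rightward: 10 /e/ → [+round]; 11 /e/ → [+round]; 12 /a/ → [+round]; 13 /a/ → [+round]; word edge.
From /u/ at 9 leftward: 8 /e/ → [+round]; 7 /u/ is itself a trigger — this domain ends here.
[+round] positions on the surface: 4 5 6 7 8 9 10 11 12 13.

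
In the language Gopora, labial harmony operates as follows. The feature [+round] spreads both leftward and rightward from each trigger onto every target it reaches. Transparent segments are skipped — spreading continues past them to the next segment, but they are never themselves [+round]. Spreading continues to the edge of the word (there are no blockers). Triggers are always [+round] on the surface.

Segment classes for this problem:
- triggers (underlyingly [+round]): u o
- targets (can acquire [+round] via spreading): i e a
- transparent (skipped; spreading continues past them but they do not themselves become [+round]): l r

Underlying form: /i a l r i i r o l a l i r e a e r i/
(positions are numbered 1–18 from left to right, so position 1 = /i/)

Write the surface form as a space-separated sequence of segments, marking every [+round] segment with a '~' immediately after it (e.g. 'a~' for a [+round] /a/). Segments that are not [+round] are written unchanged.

i~ a~ l r i~ i~ r o~ l a~ l i~ r e~ a~ e~ r i~

From /o/ at 8 rightward: 9 /l/ transparent; 10 /a/ → [+round]; 11 /l/ transparent; 12 /i/ → [+round]; 13 /r/ transparent; 14 /e/ → [+round]; 15 /a/ → [+round]; 16 /e/ → [+round]; 17 /r/ transparent; 18 /i/ → [+round]; word edge.
From /o/ at 8 leftward: 7 /r/ transparent; 6 /i/ → [+round]; 5 /i/ → [+round]; 4 /r/ transparent; 3 /l/ transparent; 2 /a/ → [+round]; 1 /i/ → [+round]; word edge.
[+round] positions on the surface: 1 2 5 6 8 10 12 14 15 16 18.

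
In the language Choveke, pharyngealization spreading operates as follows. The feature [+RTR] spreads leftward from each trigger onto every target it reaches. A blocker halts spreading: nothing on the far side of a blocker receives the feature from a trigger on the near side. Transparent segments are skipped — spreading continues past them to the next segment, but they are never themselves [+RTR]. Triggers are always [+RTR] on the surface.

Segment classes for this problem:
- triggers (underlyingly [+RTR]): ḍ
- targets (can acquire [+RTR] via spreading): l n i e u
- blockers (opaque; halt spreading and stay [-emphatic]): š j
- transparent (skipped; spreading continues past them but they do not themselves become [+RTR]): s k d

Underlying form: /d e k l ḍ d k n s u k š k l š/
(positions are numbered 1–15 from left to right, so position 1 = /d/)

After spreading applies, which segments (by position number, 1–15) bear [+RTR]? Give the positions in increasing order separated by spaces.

2 4 5

From /ḍ/ at 5 leftward: 4 /l/ → [+RTR]; 3 /k/ transparent; 2 /e/ → [+RTR]; 1 /d/ transparent; word edge.
Targets with no active source: positions 8 10 14 stay [-emphatic].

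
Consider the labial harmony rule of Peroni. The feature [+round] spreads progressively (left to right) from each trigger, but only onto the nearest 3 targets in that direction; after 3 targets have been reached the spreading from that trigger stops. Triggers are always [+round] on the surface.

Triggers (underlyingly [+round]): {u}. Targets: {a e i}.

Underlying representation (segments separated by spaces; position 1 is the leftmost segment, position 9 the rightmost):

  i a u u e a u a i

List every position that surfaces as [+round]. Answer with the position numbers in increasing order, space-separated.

3 4 5 6 7 8 9

From /u/ at 3 rightward: 4 /u/ is itself a trigger — this domain ends here.
From /u/ at 4 rightward: 5 /e/ → [+round]; 6 /a/ → [+round]; 7 /u/ is itself a trigger — this domain ends here.
From /u/ at 7 rightward: 8 /a/ → [+round]; 9 /i/ → [+round]; word edge.
Targets with no active source: positions 1 2 stay [-round].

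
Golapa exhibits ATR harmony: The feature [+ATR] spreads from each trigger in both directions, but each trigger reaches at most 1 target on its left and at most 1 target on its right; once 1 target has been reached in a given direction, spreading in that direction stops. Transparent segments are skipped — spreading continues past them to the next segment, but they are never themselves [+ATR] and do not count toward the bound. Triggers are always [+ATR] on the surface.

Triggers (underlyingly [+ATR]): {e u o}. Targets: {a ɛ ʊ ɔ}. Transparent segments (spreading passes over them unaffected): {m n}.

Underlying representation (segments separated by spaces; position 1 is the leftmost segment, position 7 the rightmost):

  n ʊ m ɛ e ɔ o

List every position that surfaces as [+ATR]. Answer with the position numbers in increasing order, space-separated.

From /e/ at 5 rightward: 6 /ɔ/ → [+ATR]; bound reached.
From /e/ at 5 leftward: 4 /ɛ/ → [+ATR]; bound reached.
From /o/ at 7 rightward: word edge.
From /o/ at 7 leftward: 6 /ɔ/ → [+ATR]; bound reached.
Target with no active source: position 2 stays [-ATR].

4 5 6 7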